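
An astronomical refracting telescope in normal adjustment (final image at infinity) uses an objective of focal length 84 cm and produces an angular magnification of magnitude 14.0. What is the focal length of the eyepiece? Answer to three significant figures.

|M| = f_obj/f_eye, so f_eye = f_obj/|M| = 84/14.0 = 6.000 cm.

6.00 cm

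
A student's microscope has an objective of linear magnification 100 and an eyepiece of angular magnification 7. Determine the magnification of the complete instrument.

The overall magnification of a compound microscope is the product of the objective and eyepiece magnifications:
M = M_obj x M_eye = 100 x 7 = 700.

700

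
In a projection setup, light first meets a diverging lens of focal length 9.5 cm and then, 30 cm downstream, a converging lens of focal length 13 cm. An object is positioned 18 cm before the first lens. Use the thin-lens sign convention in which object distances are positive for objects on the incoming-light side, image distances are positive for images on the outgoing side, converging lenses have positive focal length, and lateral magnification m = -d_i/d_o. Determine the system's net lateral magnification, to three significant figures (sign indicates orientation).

-0.193

Applying the thin-lens equation to the first lens, 1/(-9.5) = 1/18 + 1/d_i1, which gives d_i1 = -6.218 cm.
Its lateral magnification is m_1 = -d_i1/d_o1 = -(-6.218)/18 = 0.3455.
The intermediate image is virtual, 6.218 cm to the left of lens 1, so d_o2 = L - d_i1 = 30 - (-6.218) = 36.218 cm.
Applying the thin-lens equation again with f_2 = 13 cm and d_o2 = 36.218 cm gives d_i2 = 20.279 cm.
m_2 = -(20.279)/(36.218) = -0.5599.
Total m = m_1 x m_2 = (0.3455)(-0.5599) = -0.1934.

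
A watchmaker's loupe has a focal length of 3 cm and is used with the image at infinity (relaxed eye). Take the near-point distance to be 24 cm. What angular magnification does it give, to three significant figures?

8.00

M = D/f = 24/3 = 8.000.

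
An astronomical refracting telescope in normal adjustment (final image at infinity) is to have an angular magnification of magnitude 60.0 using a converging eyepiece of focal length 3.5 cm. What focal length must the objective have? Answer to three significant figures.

|M| = f_obj/|f_eye|, so f_obj = |M| x |f_eye| = 60.0 x 3.5 = 210.000 cm.

210 cm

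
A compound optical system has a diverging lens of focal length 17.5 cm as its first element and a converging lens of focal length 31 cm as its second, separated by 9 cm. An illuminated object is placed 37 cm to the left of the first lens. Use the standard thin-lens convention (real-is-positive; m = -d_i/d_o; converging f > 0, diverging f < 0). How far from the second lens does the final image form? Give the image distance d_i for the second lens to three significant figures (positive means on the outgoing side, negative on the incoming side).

-64.0 cm

Applying the thin-lens equation to the first lens, 1/(-17.5) = 1/37 + 1/d_i1, which gives d_i1 = -11.881 cm.
With d_i1 < 0 the first image is virtual and lies on the object side; the object distance for lens 2 is d_o2 = 9 - (-11.881) = 20.881 cm.
Applying the thin-lens equation again with f_2 = 31 cm and d_o2 = 20.881 cm gives d_i2 = -63.967 cm.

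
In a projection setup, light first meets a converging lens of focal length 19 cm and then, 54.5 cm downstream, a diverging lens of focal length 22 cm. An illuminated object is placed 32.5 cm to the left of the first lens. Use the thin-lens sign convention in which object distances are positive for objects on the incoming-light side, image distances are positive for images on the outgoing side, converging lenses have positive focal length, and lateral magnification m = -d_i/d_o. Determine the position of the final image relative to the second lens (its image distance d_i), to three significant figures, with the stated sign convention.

First lens: d_i1 = 1/(1/19 - 1/32.5) = 45.741 cm.
That image sits 8.759 cm in front of the second lens, so d_o2 = 8.759 cm.
Second lens: d_i2 = 1/(1/(-22) - 1/(8.759)) = -6.265 cm.

-6.26 cm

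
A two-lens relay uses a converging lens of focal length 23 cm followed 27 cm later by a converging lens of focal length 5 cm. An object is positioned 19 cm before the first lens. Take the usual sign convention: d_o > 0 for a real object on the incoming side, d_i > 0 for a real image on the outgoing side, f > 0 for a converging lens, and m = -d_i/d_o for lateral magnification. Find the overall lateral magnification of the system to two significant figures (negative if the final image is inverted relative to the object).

-0.22

First lens: d_i1 = 1/(1/23 - 1/19) = -109.250 cm.
m_1 = -(-109.250)/19 = 5.7500.
The intermediate image is virtual, 109.250 cm to the left of lens 1, so d_o2 = L - d_i1 = 27 - (-109.250) = 136.250 cm.
Second lens: d_i2 = 1/(1/5 - 1/(136.250)) = 5.190 cm.
m_2 = -(5.190)/(136.250) = -0.0381.
Overall magnification: m = m_1 m_2 = -0.2190.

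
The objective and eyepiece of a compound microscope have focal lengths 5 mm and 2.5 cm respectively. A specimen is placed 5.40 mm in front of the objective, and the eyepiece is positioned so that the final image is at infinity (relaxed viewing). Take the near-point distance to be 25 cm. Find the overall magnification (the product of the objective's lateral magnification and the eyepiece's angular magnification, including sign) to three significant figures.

Convert to cm: f_obj = 5 mm = 0.5 cm; d_o = 5.40 mm = 0.54 cm.
Objective: 1/d_i = 1/f_obj - 1/d_o = 1/0.5 - 1/0.54 = 0.14815 cm^-1, so d_i = 6.750 cm.
m_obj = -d_i/d_o = -6.750/0.54 = -12.500.
Eyepiece angular magnification (image at infinity): M_eye = D/f_e = 25/2.5 = 10.000.
Overall M = m_obj x M_eye = (-12.500)(10.000) = -125.00.

-125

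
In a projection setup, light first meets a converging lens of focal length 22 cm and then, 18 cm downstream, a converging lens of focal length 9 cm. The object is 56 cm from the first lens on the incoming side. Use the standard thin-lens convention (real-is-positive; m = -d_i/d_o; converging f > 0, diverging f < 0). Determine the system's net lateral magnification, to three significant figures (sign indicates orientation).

Lens 1: 1/d_i1 = 1/f_1 - 1/d_o1 = 1/22 - 1/56 = 0.02760 cm^-1, so d_i1 = 36.235 cm.
m_1 = -(36.235)/56 = -0.6471.
Since 36.235 cm > 18 cm, the first image lies past the second lens and serves as a virtual object: d_o2 = L - d_i1 = -18.235 cm.
Lens 2: 1/d_i2 = 1/f_2 - 1/d_o2 = 1/9 - 1/(-18.235) = 0.16595 cm^-1, so d_i2 = 6.026 cm.
m_2 = -(6.026)/(-18.235) = 0.3305.
The system's lateral magnification is m_1 m_2 = (-0.6471)(0.3305) = -0.2138.

-0.214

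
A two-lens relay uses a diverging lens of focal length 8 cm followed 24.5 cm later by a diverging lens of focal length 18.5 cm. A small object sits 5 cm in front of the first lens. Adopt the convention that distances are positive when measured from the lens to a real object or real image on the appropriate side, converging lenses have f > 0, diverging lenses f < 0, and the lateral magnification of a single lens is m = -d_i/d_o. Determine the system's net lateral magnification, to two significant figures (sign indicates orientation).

0.25

Lens 1: 1/d_i1 = 1/f_1 - 1/d_o1 = 1/(-8) - 1/5 = -0.32500 cm^-1, so d_i1 = -3.077 cm.
m_1 = -(-3.077)/5 = 0.6154.
The intermediate image is virtual, 3.077 cm to the left of lens 1, so d_o2 = L - d_i1 = 24.5 - (-3.077) = 27.577 cm.
Lens 2: 1/d_i2 = 1/f_2 - 1/d_o2 = 1/(-18.5) - 1/(27.577) = -0.09032 cm^-1, so d_i2 = -11.072 cm.
m_2 = -(-11.072)/(27.577) = 0.4015.
The system's lateral magnification is m_1 m_2 = (0.6154)(0.4015) = 0.2471.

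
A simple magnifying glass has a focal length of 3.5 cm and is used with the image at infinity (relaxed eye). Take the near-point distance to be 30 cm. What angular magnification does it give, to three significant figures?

8.57

M = D/f = 30/3.5 = 8.571.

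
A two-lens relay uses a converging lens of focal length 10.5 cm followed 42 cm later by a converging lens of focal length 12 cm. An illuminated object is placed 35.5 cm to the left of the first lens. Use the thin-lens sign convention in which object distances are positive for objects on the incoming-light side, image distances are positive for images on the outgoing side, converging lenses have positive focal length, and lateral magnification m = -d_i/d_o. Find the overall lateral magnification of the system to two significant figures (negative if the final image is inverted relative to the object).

First lens: d_i1 = 1/(1/10.5 - 1/35.5) = 14.910 cm.
m_1 = -(14.910)/35.5 = -0.4200.
Object distance for lens 2: d_o2 = 42 - 14.910 = 27.090 cm.
Second lens: d_i2 = 1/(1/12 - 1/(27.090)) = 21.543 cm.
m_2 = -(21.543)/(27.090) = -0.7952.
Total m = m_1 x m_2 = (-0.4200)(-0.7952) = 0.3340.

0.33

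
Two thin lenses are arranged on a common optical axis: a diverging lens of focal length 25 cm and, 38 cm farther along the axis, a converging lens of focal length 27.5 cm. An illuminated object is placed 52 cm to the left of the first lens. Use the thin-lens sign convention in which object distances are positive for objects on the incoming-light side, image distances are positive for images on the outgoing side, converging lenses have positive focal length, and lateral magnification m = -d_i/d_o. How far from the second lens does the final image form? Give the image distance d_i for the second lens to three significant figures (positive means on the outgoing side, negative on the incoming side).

First lens: d_i1 = 1/(1/(-25) - 1/52) = -16.883 cm.
The intermediate image is virtual, 16.883 cm to the left of lens 1, so d_o2 = L - d_i1 = 38 - (-16.883) = 54.883 cm.
Second lens: d_i2 = 1/(1/27.5 - 1/(54.883)) = 55.117 cm.

55.1 cm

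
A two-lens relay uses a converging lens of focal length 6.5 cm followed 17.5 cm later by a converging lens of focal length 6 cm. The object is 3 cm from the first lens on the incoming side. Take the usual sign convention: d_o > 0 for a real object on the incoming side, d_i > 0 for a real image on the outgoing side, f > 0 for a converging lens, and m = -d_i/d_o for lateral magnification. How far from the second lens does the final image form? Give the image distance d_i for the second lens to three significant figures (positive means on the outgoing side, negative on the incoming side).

8.11 cm

First lens: d_i1 = 1/(1/6.5 - 1/3) = -5.571 cm.
With d_i1 < 0 the first image is virtual and lies on the object side; the object distance for lens 2 is d_o2 = 17.5 - (-5.571) = 23.071 cm.
Second lens: d_i2 = 1/(1/6 - 1/(23.071)) = 8.109 cm.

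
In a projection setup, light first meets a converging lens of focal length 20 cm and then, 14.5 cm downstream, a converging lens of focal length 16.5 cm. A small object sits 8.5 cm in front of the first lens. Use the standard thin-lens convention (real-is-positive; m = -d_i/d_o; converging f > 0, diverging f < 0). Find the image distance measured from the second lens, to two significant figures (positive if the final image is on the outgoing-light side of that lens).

Lens 1: 1/d_i1 = 1/f_1 - 1/d_o1 = 1/20 - 1/8.5 = -0.06765 cm^-1, so d_i1 = -14.783 cm.
With d_i1 < 0 the first image is virtual and lies on the object side; the object distance for lens 2 is d_o2 = 14.5 - (-14.783) = 29.283 cm.
Lens 2: 1/d_i2 = 1/f_2 - 1/d_o2 = 1/16.5 - 1/(29.283) = 0.02646 cm^-1, so d_i2 = 37.798 cm.

38 cm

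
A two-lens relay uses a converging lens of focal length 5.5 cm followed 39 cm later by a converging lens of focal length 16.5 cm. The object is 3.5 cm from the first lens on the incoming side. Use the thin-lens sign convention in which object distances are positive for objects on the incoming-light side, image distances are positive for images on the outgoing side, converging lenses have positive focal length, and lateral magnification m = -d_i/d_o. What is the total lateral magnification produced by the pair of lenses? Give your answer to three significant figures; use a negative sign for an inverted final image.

-1.41

Applying the thin-lens equation to the first lens, 1/5.5 = 1/3.5 + 1/d_i1, which gives d_i1 = -9.625 cm.
Its lateral magnification is m_1 = -d_i1/d_o1 = -(-9.625)/3.5 = 2.7500.
With d_i1 < 0 the first image is virtual and lies on the object side; the object distance for lens 2 is d_o2 = 39 - (-9.625) = 48.625 cm.
Applying the thin-lens equation again with f_2 = 16.5 cm and d_o2 = 48.625 cm gives d_i2 = 24.975 cm.
m_2 = -(24.975)/(48.625) = -0.5136.
Overall magnification: m = m_1 m_2 = -1.4125.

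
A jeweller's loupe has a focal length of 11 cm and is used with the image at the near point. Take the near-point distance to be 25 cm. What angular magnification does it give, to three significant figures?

M = 1 + D/f = 1 + 25/11 = 3.273.

3.27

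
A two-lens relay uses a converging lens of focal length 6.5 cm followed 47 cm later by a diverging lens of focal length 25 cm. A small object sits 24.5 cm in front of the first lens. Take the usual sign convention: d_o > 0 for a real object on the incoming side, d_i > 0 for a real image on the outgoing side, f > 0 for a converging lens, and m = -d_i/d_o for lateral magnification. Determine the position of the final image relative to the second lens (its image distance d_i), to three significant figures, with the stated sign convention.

-15.1 cm

Applying the thin-lens equation to the first lens, 1/6.5 = 1/24.5 + 1/d_i1, which gives d_i1 = 8.847 cm.
The intermediate image is 8.847 cm to the right of lens 1, so d_o2 = L - d_i1 = 47 - 8.847 = 38.153 cm.
Applying the thin-lens equation again with f_2 = -25 cm and d_o2 = 38.153 cm gives d_i2 = -15.103 cm.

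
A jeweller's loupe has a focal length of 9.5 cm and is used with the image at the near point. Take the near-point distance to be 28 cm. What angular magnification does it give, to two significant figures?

3.9

M = 1 + D/f = 1 + 28/9.5 = 3.947.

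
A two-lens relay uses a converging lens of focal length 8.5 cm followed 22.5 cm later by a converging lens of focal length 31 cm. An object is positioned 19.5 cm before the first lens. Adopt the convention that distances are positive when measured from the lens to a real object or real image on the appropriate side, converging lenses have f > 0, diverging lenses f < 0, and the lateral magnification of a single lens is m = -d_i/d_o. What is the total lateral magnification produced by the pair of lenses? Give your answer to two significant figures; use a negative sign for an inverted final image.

First lens: d_i1 = 1/(1/8.5 - 1/19.5) = 15.068 cm.
m_1 = -(15.068)/19.5 = -0.7727.
Object distance for lens 2: d_o2 = 22.5 - 15.068 = 7.432 cm.
Second lens: d_i2 = 1/(1/31 - 1/(7.432)) = -9.775 cm.
m_2 = -(-9.775)/(7.432) = 1.3153.
Total m = m_1 x m_2 = (-0.7727)(1.3153) = -1.0164.

-1.0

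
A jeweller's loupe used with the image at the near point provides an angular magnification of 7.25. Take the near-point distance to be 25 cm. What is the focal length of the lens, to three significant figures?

For the image at the near point, M = 1 + D/f.
f = D/(M - 1) = 25/(7.25 - 1) = 4.000 cm.

4.00 cm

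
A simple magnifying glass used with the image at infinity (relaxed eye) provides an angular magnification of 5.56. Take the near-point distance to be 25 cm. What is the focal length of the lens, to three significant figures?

4.50 cm

For the image at infinity, M = D/f.
f = D/M = 25/5.56 = 4.496 cm.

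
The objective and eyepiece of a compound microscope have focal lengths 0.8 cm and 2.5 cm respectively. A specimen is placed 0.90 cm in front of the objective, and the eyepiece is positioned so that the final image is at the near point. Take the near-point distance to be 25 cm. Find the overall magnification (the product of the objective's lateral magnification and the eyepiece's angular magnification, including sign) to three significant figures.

-88.0

Objective: 1/d_i = 1/f_obj - 1/d_o = 1/0.8 - 1/0.90 = 0.13889 cm^-1, so d_i = 7.200 cm.
m_obj = -d_i/d_o = -7.200/0.90 = -8.000.
Eyepiece angular magnification (image at near point): M_eye = 1 + D/f_e = 1 + 25/2.5 = 11.000.
Overall M = m_obj x M_eye = (-8.000)(11.000) = -88.00.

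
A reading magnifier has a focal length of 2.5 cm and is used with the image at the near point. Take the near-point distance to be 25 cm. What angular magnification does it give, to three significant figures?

M = 1 + D/f = 1 + 25/2.5 = 11.000.

11.0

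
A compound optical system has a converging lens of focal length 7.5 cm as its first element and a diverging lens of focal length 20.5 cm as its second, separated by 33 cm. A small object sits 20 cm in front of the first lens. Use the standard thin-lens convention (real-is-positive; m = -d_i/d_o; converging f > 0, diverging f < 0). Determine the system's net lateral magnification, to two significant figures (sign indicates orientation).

First lens: d_i1 = 1/(1/7.5 - 1/20) = 12.000 cm.
m_1 = -(12.000)/20 = -0.6000.
The intermediate image is 12.000 cm to the right of lens 1, so d_o2 = L - d_i1 = 33 - 12.000 = 21.000 cm.
Second lens: d_i2 = 1/(1/(-20.5) - 1/(21.000)) = -10.373 cm.
m_2 = -(-10.373)/(21.000) = 0.4940.
Total m = m_1 x m_2 = (-0.6000)(0.4940) = -0.2964.

-0.30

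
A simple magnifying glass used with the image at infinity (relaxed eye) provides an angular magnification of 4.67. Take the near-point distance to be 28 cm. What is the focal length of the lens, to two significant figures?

For the image at infinity, M = D/f.
f = D/M = 28/4.67 = 5.996 cm.

6.0 cm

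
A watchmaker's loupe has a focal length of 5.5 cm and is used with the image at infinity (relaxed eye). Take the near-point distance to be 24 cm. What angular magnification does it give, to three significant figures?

M = D/f = 24/5.5 = 4.364.

4.36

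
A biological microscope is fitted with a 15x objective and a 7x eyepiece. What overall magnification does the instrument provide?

The overall magnification of a compound microscope is the product of the objective and eyepiece magnifications:
M = M_obj x M_eye = 15 x 7 = 105.

105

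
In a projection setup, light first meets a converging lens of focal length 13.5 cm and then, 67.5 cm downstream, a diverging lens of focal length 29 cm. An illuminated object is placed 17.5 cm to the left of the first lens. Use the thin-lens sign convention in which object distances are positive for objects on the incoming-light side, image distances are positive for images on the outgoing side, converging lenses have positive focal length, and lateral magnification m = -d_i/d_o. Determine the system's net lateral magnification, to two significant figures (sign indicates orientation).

-2.6

Lens 1: 1/d_i1 = 1/f_1 - 1/d_o1 = 1/13.5 - 1/17.5 = 0.01693 cm^-1, so d_i1 = 59.063 cm.
m_1 = -(59.063)/17.5 = -3.3750.
That image sits 8.437 cm in front of the second lens, so d_o2 = 8.437 cm.
Lens 2: 1/d_i2 = 1/f_2 - 1/d_o2 = 1/(-29) - 1/(8.437) = -0.15300 cm^-1, so d_i2 = -6.536 cm.
m_2 = -(-6.536)/(8.437) = 0.7746.
Total m = m_1 x m_2 = (-3.3750)(0.7746) = -2.6144.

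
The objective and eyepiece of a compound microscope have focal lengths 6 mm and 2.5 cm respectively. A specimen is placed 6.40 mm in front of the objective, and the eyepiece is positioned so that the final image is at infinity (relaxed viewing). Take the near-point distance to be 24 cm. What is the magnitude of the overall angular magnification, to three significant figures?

144

Convert to cm: f_obj = 6 mm = 0.6 cm; d_o = 6.40 mm = 0.64 cm.
Objective: 1/d_i = 1/f_obj - 1/d_o = 1/0.6 - 1/0.64 = 0.10417 cm^-1, so d_i = 9.600 cm.
m_obj = -d_i/d_o = -9.600/0.64 = -15.000.
Eyepiece angular magnification (image at infinity): M_eye = D/f_e = 24/2.5 = 9.600.
Overall M = m_obj x M_eye = (-15.000)(9.600) = -144.00.
|M| = 144.00.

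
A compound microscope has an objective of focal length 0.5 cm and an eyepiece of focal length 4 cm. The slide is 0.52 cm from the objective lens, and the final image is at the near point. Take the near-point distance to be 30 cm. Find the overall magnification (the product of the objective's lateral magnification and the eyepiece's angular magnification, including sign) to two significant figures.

-210

Objective: 1/d_i = 1/f_obj - 1/d_o = 1/0.5 - 1/0.52 = 0.07692 cm^-1, so d_i = 13.000 cm.
m_obj = -d_i/d_o = -13.000/0.52 = -25.000.
Eyepiece angular magnification (image at near point): M_eye = 1 + D/f_e = 1 + 30/4 = 8.500.
Overall M = m_obj x M_eye = (-25.000)(8.500) = -212.50.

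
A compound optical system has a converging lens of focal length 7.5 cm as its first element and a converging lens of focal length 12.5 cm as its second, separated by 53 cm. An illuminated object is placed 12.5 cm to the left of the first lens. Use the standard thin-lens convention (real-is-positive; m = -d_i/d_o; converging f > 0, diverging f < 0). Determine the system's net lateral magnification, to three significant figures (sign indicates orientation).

0.862

Applying the thin-lens equation to the first lens, 1/7.5 = 1/12.5 + 1/d_i1, which gives d_i1 = 18.750 cm.
Its lateral magnification is m_1 = -d_i1/d_o1 = -(18.750)/12.5 = -1.5000.
The intermediate image is 18.750 cm to the right of lens 1, so d_o2 = L - d_i1 = 53 - 18.750 = 34.250 cm.
Applying the thin-lens equation again with f_2 = 12.5 cm and d_o2 = 34.250 cm gives d_i2 = 19.684 cm.
m_2 = -(19.684)/(34.250) = -0.5747.
The system's lateral magnification is m_1 m_2 = (-1.5000)(-0.5747) = 0.8621.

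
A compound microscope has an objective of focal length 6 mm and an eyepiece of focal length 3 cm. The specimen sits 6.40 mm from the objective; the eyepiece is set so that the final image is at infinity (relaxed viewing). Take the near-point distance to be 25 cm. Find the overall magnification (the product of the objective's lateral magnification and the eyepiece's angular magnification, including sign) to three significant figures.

Convert to cm: f_obj = 6 mm = 0.6 cm; d_o = 6.40 mm = 0.64 cm.
Objective: 1/d_i = 1/f_obj - 1/d_o = 1/0.6 - 1/0.64 = 0.10417 cm^-1, so d_i = 9.600 cm.
m_obj = -d_i/d_o = -9.600/0.64 = -15.000.
Eyepiece angular magnification (image at infinity): M_eye = D/f_e = 25/3 = 8.333.
Overall M = m_obj x M_eye = (-15.000)(8.333) = -125.00.

-125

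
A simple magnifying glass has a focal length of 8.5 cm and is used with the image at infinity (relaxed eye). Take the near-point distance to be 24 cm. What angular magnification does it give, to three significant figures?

2.82

M = D/f = 24/8.5 = 2.824.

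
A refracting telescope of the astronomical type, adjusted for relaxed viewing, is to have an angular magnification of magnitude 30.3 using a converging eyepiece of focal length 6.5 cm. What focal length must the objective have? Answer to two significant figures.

|M| = f_obj/|f_eye|, so f_obj = |M| x |f_eye| = 30.3 x 6.5 = 196.950 cm.

200 cm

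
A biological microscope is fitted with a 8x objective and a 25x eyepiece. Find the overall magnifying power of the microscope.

The overall magnification of a compound microscope is the product of the objective and eyepiece magnifications:
M = M_obj x M_eye = 8 x 25 = 200.

200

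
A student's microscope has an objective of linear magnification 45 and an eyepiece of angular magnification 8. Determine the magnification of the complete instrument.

360

The overall magnification of a compound microscope is the product of the objective and eyepiece magnifications:
M = M_obj x M_eye = 45 x 8 = 360.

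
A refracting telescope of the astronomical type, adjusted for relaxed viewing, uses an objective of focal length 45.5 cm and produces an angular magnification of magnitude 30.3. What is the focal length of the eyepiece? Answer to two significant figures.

|M| = f_obj/f_eye, so f_eye = f_obj/|M| = 45.5/30.3 = 1.502 cm.

1.5 cm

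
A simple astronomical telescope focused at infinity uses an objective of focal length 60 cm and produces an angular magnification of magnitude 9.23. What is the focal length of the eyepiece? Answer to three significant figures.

|M| = f_obj/f_eye, so f_eye = f_obj/|M| = 60/9.23 = 6.501 cm.

6.50 cm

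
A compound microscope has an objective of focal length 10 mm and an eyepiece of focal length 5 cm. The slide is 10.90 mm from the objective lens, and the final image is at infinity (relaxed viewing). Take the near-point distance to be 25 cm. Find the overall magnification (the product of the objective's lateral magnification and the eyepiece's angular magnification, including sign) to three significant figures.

Convert to cm: f_obj = 10 mm = 1 cm; d_o = 10.90 mm = 1.09 cm.
Objective: 1/d_i = 1/f_obj - 1/d_o = 1/1 - 1/1.09 = 0.08257 cm^-1, so d_i = 12.111 cm.
m_obj = -d_i/d_o = -12.111/1.09 = -11.111.
Eyepiece angular magnification (image at infinity): M_eye = D/f_e = 25/5 = 5.000.
Overall M = m_obj x M_eye = (-11.111)(5.000) = -55.56.

-55.6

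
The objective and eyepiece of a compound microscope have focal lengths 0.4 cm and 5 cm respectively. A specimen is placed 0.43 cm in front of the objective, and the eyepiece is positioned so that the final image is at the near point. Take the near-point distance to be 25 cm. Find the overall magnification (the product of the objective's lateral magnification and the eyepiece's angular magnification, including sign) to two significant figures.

-80

Objective: 1/d_i = 1/f_obj - 1/d_o = 1/0.4 - 1/0.43 = 0.17442 cm^-1, so d_i = 5.733 cm.
m_obj = -d_i/d_o = -5.733/0.43 = -13.333.
Eyepiece angular magnification (image at near point): M_eye = 1 + D/f_e = 1 + 25/5 = 6.000.
Overall M = m_obj x M_eye = (-13.333)(6.000) = -80.00.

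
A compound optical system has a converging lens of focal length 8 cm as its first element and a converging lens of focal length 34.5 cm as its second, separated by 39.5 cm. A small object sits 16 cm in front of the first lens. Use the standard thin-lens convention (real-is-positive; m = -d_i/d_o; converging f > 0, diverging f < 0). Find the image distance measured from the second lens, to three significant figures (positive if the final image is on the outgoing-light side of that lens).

Lens 1: 1/d_i1 = 1/f_1 - 1/d_o1 = 1/8 - 1/16 = 0.06250 cm^-1, so d_i1 = 16.000 cm.
Object distance for lens 2: d_o2 = 39.5 - 16.000 = 23.500 cm.
Lens 2: 1/d_i2 = 1/f_2 - 1/d_o2 = 1/34.5 - 1/(23.500) = -0.01357 cm^-1, so d_i2 = -73.705 cm.

-73.7 cm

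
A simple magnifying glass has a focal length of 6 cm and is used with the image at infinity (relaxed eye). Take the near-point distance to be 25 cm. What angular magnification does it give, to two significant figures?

4.2

M = D/f = 25/6 = 4.167.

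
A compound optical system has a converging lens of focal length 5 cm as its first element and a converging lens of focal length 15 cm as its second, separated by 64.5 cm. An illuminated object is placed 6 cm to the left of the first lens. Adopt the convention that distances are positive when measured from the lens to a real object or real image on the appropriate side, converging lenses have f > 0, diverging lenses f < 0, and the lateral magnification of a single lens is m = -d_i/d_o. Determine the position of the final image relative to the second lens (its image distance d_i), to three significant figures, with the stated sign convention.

Lens 1: 1/d_i1 = 1/f_1 - 1/d_o1 = 1/5 - 1/6 = 0.03333 cm^-1, so d_i1 = 30.000 cm.
Object distance for lens 2: d_o2 = 64.5 - 30.000 = 34.500 cm.
Lens 2: 1/d_i2 = 1/f_2 - 1/d_o2 = 1/15 - 1/(34.500) = 0.03768 cm^-1, so d_i2 = 26.538 cm.

26.5 cm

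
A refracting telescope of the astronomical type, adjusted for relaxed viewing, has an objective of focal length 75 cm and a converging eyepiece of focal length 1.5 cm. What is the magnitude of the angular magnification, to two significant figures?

50

|M| = f_obj/|f_eye| = 75/1.5 = 50.000.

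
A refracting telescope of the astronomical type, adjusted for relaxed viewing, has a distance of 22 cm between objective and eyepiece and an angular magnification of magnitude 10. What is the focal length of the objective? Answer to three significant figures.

In normal adjustment the tube length equals f_obj + f_eye and |M| = f_obj/f_eye.
So f_obj = 10 f_eye and 10 f_eye + f_eye = 22 cm, giving f_eye = 22/11 = 2.000 cm and f_obj = 20.000 cm.

20.0 cm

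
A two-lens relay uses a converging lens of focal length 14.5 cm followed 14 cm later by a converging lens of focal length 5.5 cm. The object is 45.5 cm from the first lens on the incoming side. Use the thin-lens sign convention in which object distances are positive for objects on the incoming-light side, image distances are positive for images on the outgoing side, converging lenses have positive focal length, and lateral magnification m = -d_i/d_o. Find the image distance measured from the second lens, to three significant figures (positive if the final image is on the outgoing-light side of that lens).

3.13 cm

Lens 1: 1/d_i1 = 1/f_1 - 1/d_o1 = 1/14.5 - 1/45.5 = 0.04699 cm^-1, so d_i1 = 21.282 cm.
Since 21.282 cm > 14 cm, the first image lies past the second lens and serves as a virtual object: d_o2 = L - d_i1 = -7.282 cm.
Lens 2: 1/d_i2 = 1/f_2 - 1/d_o2 = 1/5.5 - 1/(-7.282) = 0.31914 cm^-1, so d_i2 = 3.133 cm.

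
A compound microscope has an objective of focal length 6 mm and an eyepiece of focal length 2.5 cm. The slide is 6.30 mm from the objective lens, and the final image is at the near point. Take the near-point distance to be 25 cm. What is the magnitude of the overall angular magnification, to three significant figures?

Convert to cm: f_obj = 6 mm = 0.6 cm; d_o = 6.30 mm = 0.63 cm.
Objective: 1/d_i = 1/f_obj - 1/d_o = 1/0.6 - 1/0.63 = 0.07937 cm^-1, so d_i = 12.600 cm.
m_obj = -d_i/d_o = -12.600/0.63 = -20.000.
Eyepiece angular magnification (image at near point): M_eye = 1 + D/f_e = 1 + 25/2.5 = 11.000.
Overall M = m_obj x M_eye = (-20.000)(11.000) = -220.00.
|M| = 220.00.

220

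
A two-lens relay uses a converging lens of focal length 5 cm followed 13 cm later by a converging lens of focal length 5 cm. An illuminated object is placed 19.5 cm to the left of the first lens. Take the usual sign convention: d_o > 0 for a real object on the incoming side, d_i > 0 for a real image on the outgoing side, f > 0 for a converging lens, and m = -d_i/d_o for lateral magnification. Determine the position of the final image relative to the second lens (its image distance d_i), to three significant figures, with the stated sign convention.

24.6 cm

Applying the thin-lens equation to the first lens, 1/5 = 1/19.5 + 1/d_i1, which gives d_i1 = 6.724 cm.
That image sits 6.276 cm in front of the second lens, so d_o2 = 6.276 cm.
Applying the thin-lens equation again with f_2 = 5 cm and d_o2 = 6.276 cm gives d_i2 = 24.595 cm.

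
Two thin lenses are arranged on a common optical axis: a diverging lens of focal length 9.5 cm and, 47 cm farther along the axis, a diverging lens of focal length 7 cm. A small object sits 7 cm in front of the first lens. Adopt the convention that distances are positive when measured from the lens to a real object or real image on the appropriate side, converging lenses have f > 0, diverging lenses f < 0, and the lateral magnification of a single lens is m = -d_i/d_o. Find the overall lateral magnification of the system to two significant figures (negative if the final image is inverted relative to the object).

First lens: d_i1 = 1/(1/(-9.5) - 1/7) = -4.030 cm.
m_1 = -(-4.030)/7 = 0.5758.
With d_i1 < 0 the first image is virtual and lies on the object side; the object distance for lens 2 is d_o2 = 47 - (-4.030) = 51.030 cm.
Second lens: d_i2 = 1/(1/(-7) - 1/(51.030)) = -6.156 cm.
m_2 = -(-6.156)/(51.030) = 0.1206.
Total m = m_1 x m_2 = (0.5758)(0.1206) = 0.0695.

0.069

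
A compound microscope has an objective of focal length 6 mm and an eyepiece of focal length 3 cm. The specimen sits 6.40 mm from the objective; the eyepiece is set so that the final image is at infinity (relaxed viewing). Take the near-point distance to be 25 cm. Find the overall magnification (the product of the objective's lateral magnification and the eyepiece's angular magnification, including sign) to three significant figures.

-125

Convert to cm: f_obj = 6 mm = 0.6 cm; d_o = 6.40 mm = 0.64 cm.
Objective: 1/d_i = 1/f_obj - 1/d_o = 1/0.6 - 1/0.64 = 0.10417 cm^-1, so d_i = 9.600 cm.
m_obj = -d_i/d_o = -9.600/0.64 = -15.000.
Eyepiece angular magnification (image at infinity): M_eye = D/f_e = 25/3 = 8.333.
Overall M = m_obj x M_eye = (-15.000)(8.333) = -125.00.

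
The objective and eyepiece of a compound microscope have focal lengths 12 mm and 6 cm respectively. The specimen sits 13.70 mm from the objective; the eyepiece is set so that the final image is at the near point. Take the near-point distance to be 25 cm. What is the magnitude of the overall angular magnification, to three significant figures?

36.5

Convert to cm: f_obj = 12 mm = 1.2 cm; d_o = 13.70 mm = 1.37 cm.
Objective: 1/d_i = 1/f_obj - 1/d_o = 1/1.2 - 1/1.37 = 0.10341 cm^-1, so d_i = 9.671 cm.
m_obj = -d_i/d_o = -9.671/1.37 = -7.059.
Eyepiece angular magnification (image at near point): M_eye = 1 + D/f_e = 1 + 25/6 = 5.167.
Overall M = m_obj x M_eye = (-7.059)(5.167) = -36.47.
|M| = 36.47.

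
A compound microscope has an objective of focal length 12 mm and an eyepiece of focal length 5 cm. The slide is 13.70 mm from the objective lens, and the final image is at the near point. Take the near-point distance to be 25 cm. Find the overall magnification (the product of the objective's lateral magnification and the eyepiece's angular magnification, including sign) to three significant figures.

-42.4

Convert to cm: f_obj = 12 mm = 1.2 cm; d_o = 13.70 mm = 1.37 cm.
Objective: 1/d_i = 1/f_obj - 1/d_o = 1/1.2 - 1/1.37 = 0.10341 cm^-1, so d_i = 9.671 cm.
m_obj = -d_i/d_o = -9.671/1.37 = -7.059.
Eyepiece angular magnification (image at near point): M_eye = 1 + D/f_e = 1 + 25/5 = 6.000.
Overall M = m_obj x M_eye = (-7.059)(6.000) = -42.35.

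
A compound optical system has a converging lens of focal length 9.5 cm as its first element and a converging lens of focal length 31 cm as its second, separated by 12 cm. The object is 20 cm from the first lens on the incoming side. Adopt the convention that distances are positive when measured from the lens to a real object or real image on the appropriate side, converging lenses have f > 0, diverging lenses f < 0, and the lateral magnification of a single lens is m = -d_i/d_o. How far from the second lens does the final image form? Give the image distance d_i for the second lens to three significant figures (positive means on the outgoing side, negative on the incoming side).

Applying the thin-lens equation to the first lens, 1/9.5 = 1/20 + 1/d_i1, which gives d_i1 = 18.095 cm.
Since 18.095 cm > 12 cm, the first image lies past the second lens and serves as a virtual object: d_o2 = L - d_i1 = -6.095 cm.
Applying the thin-lens equation again with f_2 = 31 cm and d_o2 = -6.095 cm gives d_i2 = 5.094 cm.

5.09 cm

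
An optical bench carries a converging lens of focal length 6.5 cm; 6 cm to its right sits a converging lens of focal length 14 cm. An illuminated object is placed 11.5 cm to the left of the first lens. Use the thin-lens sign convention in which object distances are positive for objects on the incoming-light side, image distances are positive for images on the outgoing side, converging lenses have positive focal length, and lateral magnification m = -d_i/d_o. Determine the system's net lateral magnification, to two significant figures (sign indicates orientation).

Lens 1: 1/d_i1 = 1/f_1 - 1/d_o1 = 1/6.5 - 1/11.5 = 0.06689 cm^-1, so d_i1 = 14.950 cm.
m_1 = -(14.950)/11.5 = -1.3000.
Since 14.950 cm > 6 cm, the first image lies past the second lens and serves as a virtual object: d_o2 = L - d_i1 = -8.950 cm.
Lens 2: 1/d_i2 = 1/f_2 - 1/d_o2 = 1/14 - 1/(-8.950) = 0.18316 cm^-1, so d_i2 = 5.460 cm.
m_2 = -(5.460)/(-8.950) = 0.6100.
Total m = m_1 x m_2 = (-1.3000)(0.6100) = -0.7930.

-0.79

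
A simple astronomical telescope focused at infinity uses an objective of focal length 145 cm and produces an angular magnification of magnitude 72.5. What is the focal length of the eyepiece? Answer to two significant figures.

2.0 cm

|M| = f_obj/f_eye, so f_eye = f_obj/|M| = 145/72.5 = 2.000 cm.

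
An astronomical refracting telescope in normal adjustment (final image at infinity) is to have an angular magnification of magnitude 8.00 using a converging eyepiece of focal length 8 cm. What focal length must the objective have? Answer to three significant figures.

|M| = f_obj/|f_eye|, so f_obj = |M| x |f_eye| = 8.0 x 8 = 64.000 cm.

64.0 cm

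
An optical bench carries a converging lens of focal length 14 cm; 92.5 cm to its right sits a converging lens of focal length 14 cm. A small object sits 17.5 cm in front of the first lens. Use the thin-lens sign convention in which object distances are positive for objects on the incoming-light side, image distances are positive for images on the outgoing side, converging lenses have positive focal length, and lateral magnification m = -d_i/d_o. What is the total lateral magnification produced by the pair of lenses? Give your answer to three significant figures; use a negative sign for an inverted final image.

6.59

First lens: d_i1 = 1/(1/14 - 1/17.5) = 70.000 cm.
m_1 = -(70.000)/17.5 = -4.0000.
The intermediate image is 70.000 cm to the right of lens 1, so d_o2 = L - d_i1 = 92.5 - 70.000 = 22.500 cm.
Second lens: d_i2 = 1/(1/14 - 1/(22.500)) = 37.059 cm.
m_2 = -(37.059)/(22.500) = -1.6471.
The system's lateral magnification is m_1 m_2 = (-4.0000)(-1.6471) = 6.5882.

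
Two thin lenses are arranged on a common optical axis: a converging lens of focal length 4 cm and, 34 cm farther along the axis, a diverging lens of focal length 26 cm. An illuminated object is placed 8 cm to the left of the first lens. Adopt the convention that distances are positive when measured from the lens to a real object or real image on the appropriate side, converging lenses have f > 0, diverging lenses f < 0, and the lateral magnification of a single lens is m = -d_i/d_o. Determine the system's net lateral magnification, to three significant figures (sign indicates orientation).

-0.500

Applying the thin-lens equation to the first lens, 1/4 = 1/8 + 1/d_i1, which gives d_i1 = 8.000 cm.
Its lateral magnification is m_1 = -d_i1/d_o1 = -(8.000)/8 = -1.0000.
The intermediate image is 8.000 cm to the right of lens 1, so d_o2 = L - d_i1 = 34 - 8.000 = 26.000 cm.
Applying the thin-lens equation again with f_2 = -26 cm and d_o2 = 26.000 cm gives d_i2 = -13.000 cm.
m_2 = -(-13.000)/(26.000) = 0.5000.
The system's lateral magnification is m_1 m_2 = (-1.0000)(0.5000) = -0.5000.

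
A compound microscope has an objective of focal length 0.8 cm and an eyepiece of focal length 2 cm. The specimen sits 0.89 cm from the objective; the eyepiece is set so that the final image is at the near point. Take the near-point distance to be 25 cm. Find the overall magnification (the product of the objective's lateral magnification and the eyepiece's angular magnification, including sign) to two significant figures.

-120

Objective: 1/d_i = 1/f_obj - 1/d_o = 1/0.8 - 1/0.89 = 0.12640 cm^-1, so d_i = 7.911 cm.
m_obj = -d_i/d_o = -7.911/0.89 = -8.889.
Eyepiece angular magnification (image at near point): M_eye = 1 + D/f_e = 1 + 25/2 = 13.500.
Overall M = m_obj x M_eye = (-8.889)(13.500) = -120.00.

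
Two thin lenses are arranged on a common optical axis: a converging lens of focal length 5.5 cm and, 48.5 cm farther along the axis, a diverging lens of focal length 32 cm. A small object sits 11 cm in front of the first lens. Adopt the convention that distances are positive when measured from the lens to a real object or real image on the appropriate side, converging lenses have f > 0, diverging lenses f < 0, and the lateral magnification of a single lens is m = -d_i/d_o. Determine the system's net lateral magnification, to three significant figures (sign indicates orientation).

First lens: d_i1 = 1/(1/5.5 - 1/11) = 11.000 cm.
m_1 = -(11.000)/11 = -1.0000.
That image sits 37.500 cm in front of the second lens, so d_o2 = 37.500 cm.
Second lens: d_i2 = 1/(1/(-32) - 1/(37.500)) = -17.266 cm.
m_2 = -(-17.266)/(37.500) = 0.4604.
Total m = m_1 x m_2 = (-1.0000)(0.4604) = -0.4604.

-0.460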